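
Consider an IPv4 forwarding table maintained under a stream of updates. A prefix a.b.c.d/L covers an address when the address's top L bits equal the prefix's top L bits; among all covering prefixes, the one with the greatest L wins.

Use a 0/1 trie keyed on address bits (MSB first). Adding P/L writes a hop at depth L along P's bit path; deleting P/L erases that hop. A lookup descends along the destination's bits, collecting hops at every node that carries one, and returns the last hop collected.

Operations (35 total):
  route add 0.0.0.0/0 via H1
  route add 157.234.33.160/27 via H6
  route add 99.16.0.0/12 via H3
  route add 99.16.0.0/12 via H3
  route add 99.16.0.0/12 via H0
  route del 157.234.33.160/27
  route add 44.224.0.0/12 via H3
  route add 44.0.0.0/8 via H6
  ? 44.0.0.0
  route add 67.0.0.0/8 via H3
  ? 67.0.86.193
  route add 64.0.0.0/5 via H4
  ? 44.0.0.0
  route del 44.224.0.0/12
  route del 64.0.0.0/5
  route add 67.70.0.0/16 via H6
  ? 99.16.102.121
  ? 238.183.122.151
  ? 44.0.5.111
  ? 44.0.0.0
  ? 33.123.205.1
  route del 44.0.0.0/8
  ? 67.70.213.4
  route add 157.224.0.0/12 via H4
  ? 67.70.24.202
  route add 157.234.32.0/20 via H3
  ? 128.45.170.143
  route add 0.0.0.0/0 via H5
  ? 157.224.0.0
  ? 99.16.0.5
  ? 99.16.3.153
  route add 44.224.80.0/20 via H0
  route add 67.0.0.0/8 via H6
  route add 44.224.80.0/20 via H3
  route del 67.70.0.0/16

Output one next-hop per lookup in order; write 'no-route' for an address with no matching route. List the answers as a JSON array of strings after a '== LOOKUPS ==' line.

Trace:
  add 0.0.0.0/0 -> H1 at depth 0
  add 157.234.33.160/27 -> H6 at depth 27
  add 99.16.0.0/12 -> H3 at depth 12
  add 99.16.0.0/12 -> H3 at depth 12
  add 99.16.0.0/12 -> H0 at depth 12
  - 157.234.33.160/27 clear@27
  add 44.224.0.0/12 -> H3 at depth 12
  add 44.0.0.0/8 -> H6 at depth 8
  Q 44.0.0.0: descend 00101100 ; hops seen [H1,H6] ; pick H6
  add 67.0.0.0/8 -> H3 at depth 8
  Q 67.0.86.193: descend 01000011 ; hops seen [H1,H3] ; pick H3
  add 64.0.0.0/5 -> H4 at depth 5
  Q 44.0.0.0: descend 00101100 ; hops seen [H1,H6] ; pick H6
  - 44.224.0.0/12 clear@12
  - 64.0.0.0/5 clear@5
  add 67.70.0.0/16 -> H6 at depth 16
  Q 99.16.102.121: descend 011000110001 ; hops seen [H1,H0] ; pick H0
  Q 238.183.122.151: descend 1 ; hops seen [H1] ; pick H1
  Q 44.0.5.111: descend 00101100 ; hops seen [H1,H6] ; pick H6
  Q 44.0.0.0: descend 00101100 ; hops seen [H1,H6] ; pick H6
  Q 33.123.205.1: descend 0010 ; hops seen [H1] ; pick H1
  - 44.0.0.0/8 clear@8
  Q 67.70.213.4: descend 0100001101000110 ; hops seen [H1,H3,H6] ; pick H6
  add 157.224.0.0/12 -> H4 at depth 12
  Q 67.70.24.202: descend 0100001101000110 ; hops seen [H1,H3,H6] ; pick H6
  add 157.234.32.0/20 -> H3 at depth 20
  Q 128.45.170.143: descend 100 ; hops seen [H1] ; pick H1
  add 0.0.0.0/0 -> H5 at depth 0
  Q 157.224.0.0: descend 100111011110 ; hops seen [H5,H4] ; pick H4
  Q 99.16.0.5: descend 011000110001 ; hops seen [H5,H0] ; pick H0
  Q 99.16.3.153: descend 011000110001 ; hops seen [H5,H0] ; pick H0
  add 44.224.80.0/20 -> H0 at depth 20
  add 67.0.0.0/8 -> H6 at depth 8
  add 44.224.80.0/20 -> H3 at depth 20
  - 67.70.0.0/16 clear@16

== LOOKUPS ==
["H6","H3","H6","H0","H1","H6","H6","H1","H6","H6","H1","H4","H0","H0"]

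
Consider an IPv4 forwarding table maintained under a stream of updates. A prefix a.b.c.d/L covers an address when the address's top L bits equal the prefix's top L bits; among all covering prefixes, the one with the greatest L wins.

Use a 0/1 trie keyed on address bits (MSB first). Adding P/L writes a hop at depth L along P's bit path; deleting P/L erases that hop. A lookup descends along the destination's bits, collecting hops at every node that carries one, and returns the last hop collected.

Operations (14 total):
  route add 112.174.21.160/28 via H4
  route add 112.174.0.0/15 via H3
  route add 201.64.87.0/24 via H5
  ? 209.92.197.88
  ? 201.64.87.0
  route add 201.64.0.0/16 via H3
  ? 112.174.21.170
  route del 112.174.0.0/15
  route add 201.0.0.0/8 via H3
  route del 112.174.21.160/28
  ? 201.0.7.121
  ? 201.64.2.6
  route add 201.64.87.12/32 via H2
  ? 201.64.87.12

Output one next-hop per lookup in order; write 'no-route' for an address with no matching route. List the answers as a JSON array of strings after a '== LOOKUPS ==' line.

Apply in order:
  + 112.174.21.160/28 (H4) depth=28
  + 112.174.0.0/15 (H3) depth=15
  + 201.64.87.0/24 (H5) depth=24
  lookup 209.92.197.88: bits 110 walk d0:-→d1:-→d2:-→d3:- -> no-route
  lookup 201.64.87.0: bits 110010010100000001010111 walk d0:-→d1:-→d2:-→d3:-→d4:-→d5:-→d6:-→d7:-→d8:-→d9:-→d10:-→d11:-→d12:-→d13:-→d14:-→d15:-→d16:-→d17:-→d18:-→d19:-→d20:-→d21:-→d22:-→d23:-→d24:H5 -> H5
  + 201.64.0.0/16 (H3) depth=16
  lookup 112.174.21.170: bits 0111000010101110000101011010 walk d0:-→d1:-→d2:-→d3:-→d4:-→d5:-→d6:-→d7:-→d8:-→d9:-→d10:-→d11:-→d12:-→d13:-→d14:-→d15:H3→d16:-→d17:-→d18:-→d19:-→d20:-→d21:-→d22:-→d23:-→d24:-→d25:-→d26:-→d27:-→d28:H4 -> H4
  del 112.174.0.0/15 (clear depth 15)
  + 201.0.0.0/8 (H3) depth=8
  del 112.174.21.160/28 (clear depth 28)
  lookup 201.0.7.121: bits 110010010 walk d0:-→d1:-→d2:-→d3:-→d4:-→d5:-→d6:-→d7:-→d8:H3→d9:- -> H3
  lookup 201.64.2.6: bits 11001001010000000 walk d0:-→d1:-→d2:-→d3:-→d4:-→d5:-→d6:-→d7:-→d8:H3→d9:-→d10:-→d11:-→d12:-→d13:-→d14:-→d15:-→d16:H3→d17:- -> H3
  + 201.64.87.12/32 (H2) depth=32
  lookup 201.64.87.12: bits 11001001010000000101011100001100 walk d0:-→d1:-→d2:-→d3:-→d4:-→d5:-→d6:-→d7:-→d8:H3→d9:-→d10:-→d11:-→d12:-→d13:-→d14:-→d15:-→d16:H3→d17:-→d18:-→d19:-→d20:-→d21:-→d22:-→d23:-→d24:H5→d25:-→d26:-→d27:-→d28:-→d29:-→d30:-→d31:-→d32:H2 -> H2

== LOOKUPS ==
["no-route","H5","H4","H3","H3","H2"]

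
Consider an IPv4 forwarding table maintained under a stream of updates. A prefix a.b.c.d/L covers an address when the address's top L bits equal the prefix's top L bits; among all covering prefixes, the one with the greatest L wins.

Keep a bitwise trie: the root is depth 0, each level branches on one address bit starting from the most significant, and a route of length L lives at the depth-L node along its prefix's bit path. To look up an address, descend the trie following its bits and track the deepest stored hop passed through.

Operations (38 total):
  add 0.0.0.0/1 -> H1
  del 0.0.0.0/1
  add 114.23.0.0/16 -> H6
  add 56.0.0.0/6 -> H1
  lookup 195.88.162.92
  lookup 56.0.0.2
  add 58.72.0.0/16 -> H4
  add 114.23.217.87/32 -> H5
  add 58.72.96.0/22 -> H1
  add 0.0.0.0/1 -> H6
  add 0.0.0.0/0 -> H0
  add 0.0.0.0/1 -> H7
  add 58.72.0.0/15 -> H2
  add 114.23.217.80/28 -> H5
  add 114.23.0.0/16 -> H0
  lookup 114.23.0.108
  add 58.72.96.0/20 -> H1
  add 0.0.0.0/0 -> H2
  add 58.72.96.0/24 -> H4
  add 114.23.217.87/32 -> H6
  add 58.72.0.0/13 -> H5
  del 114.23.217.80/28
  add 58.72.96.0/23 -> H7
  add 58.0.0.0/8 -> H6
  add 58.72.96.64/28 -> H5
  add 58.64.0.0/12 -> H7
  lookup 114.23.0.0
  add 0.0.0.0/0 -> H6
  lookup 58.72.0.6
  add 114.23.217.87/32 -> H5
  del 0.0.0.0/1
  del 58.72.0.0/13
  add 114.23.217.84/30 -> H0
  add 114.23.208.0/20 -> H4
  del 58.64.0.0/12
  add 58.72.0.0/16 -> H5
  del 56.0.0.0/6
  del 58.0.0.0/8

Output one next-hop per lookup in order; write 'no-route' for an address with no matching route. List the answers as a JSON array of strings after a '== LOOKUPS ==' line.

Process each operation:
  + 0.0.0.0/1 (H1) depth=1
  del 0.0.0.0/1 (clear depth 1)
  + 114.23.0.0/16 (H6) depth=16
  + 56.0.0.0/6 (H1) depth=6
  Q 195.88.162.92: descend ε ; hops seen [∅] ; pick no-route
  Q 56.0.0.2: descend 001110 ; hops seen [H1] ; pick H1
  + 58.72.0.0/16 (H4) depth=16
  + 114.23.217.87/32 (H5) depth=32
  + 58.72.96.0/22 (H1) depth=22
  + 0.0.0.0/1 (H6) depth=1
  + 0.0.0.0/0 (H0) depth=0
  + 0.0.0.0/1 (H7) depth=1
  + 58.72.0.0/15 (H2) depth=15
  + 114.23.217.80/28 (H5) depth=28
  + 114.23.0.0/16 (H0) depth=16
  Q 114.23.0.108: descend 0111001000010111 ; hops seen [H0,H7,H0] ; pick H0
  + 58.72.96.0/20 (H1) depth=20
  + 0.0.0.0/0 (H2) depth=0
  + 58.72.96.0/24 (H4) depth=24
  + 114.23.217.87/32 (H6) depth=32
  + 58.72.0.0/13 (H5) depth=13
  del 114.23.217.80/28 (clear depth 28)
  + 58.72.96.0/23 (H7) depth=23
  + 58.0.0.0/8 (H6) depth=8
  + 58.72.96.64/28 (H5) depth=28
  + 58.64.0.0/12 (H7) depth=12
  Q 114.23.0.0: descend 0111001000010111 ; hops seen [H2,H7,H0] ; pick H0
  + 0.0.0.0/0 (H6) depth=0
  Q 58.72.0.6: descend 00111010010010000 ; hops seen [H6,H7,H1,H6,H7,H5,H2,H4] ; pick H4
  + 114.23.217.87/32 (H5) depth=32
  del 0.0.0.0/1 (clear depth 1)
  del 58.72.0.0/13 (clear depth 13)
  + 114.23.217.84/30 (H0) depth=30
  + 114.23.208.0/20 (H4) depth=20
  del 58.64.0.0/12 (clear depth 12)
  + 58.72.0.0/16 (H5) depth=16
  del 56.0.0.0/6 (clear depth 6)
  del 58.0.0.0/8 (clear depth 8)

== LOOKUPS ==
["no-route","H1","H0","H0","H4"]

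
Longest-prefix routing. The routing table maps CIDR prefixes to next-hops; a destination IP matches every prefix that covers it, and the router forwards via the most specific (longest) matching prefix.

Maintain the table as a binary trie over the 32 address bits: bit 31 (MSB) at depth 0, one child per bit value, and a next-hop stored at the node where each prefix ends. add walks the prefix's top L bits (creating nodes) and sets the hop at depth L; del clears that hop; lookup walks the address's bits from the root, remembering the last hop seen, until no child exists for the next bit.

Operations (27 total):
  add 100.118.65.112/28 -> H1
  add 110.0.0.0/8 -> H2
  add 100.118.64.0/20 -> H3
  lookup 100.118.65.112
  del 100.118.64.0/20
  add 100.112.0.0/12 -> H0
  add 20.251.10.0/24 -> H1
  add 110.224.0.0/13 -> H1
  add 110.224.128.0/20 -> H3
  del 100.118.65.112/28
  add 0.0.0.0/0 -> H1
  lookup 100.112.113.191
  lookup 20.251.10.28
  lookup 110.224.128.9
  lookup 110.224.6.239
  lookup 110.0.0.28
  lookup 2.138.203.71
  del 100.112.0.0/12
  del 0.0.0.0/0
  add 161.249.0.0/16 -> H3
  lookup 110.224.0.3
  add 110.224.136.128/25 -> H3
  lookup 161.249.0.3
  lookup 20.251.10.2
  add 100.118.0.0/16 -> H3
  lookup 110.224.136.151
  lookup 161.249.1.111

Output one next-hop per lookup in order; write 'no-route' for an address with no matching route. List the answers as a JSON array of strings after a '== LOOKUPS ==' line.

Trace:
  add 100.118.65.112/28 -> H1 at depth 28
  add 110.0.0.0/8 -> H2 at depth 8
  add 100.118.64.0/20 -> H3 at depth 20
  Q 100.118.65.112: descend 0110010001110110010000010111 ; hops seen [H3,H1] ; pick H1
  - 100.118.64.0/20 clear@20
  add 100.112.0.0/12 -> H0 at depth 12
  add 20.251.10.0/24 -> H1 at depth 24
  add 110.224.0.0/13 -> H1 at depth 13
  add 110.224.128.0/20 -> H3 at depth 20
  - 100.118.65.112/28 clear@28
  add 0.0.0.0/0 -> H1 at depth 0
  Q 100.112.113.191: descend 0110010001110 ; hops seen [H1,H0] ; pick H0
  Q 20.251.10.28: descend 000101001111101100001010 ; hops seen [H1,H1] ; pick H1
  Q 110.224.128.9: descend 01101110111000001000 ; hops seen [H1,H2,H1,H3] ; pick H3
  Q 110.224.6.239: descend 0110111011100000 ; hops seen [H1,H2,H1] ; pick H1
  Q 110.0.0.28: descend 01101110 ; hops seen [H1,H2] ; pick H2
  Q 2.138.203.71: descend 000 ; hops seen [H1] ; pick H1
  - 100.112.0.0/12 clear@12
  - 0.0.0.0/0 clear@0
  add 161.249.0.0/16 -> H3 at depth 16
  Q 110.224.0.3: descend 0110111011100000 ; hops seen [H2,H1] ; pick H1
  add 110.224.136.128/25 -> H3 at depth 25
  Q 161.249.0.3: descend 1010000111111001 ; hops seen [H3] ; pick H3
  Q 20.251.10.2: descend 000101001111101100001010 ; hops seen [H1] ; pick H1
  add 100.118.0.0/16 -> H3 at depth 16
  Q 110.224.136.151: descend 0110111011100000100010001 ; hops seen [H2,H1,H3,H3] ; pick H3
  Q 161.249.1.111: descend 1010000111111001 ; hops seen [H3] ; pick H3

== LOOKUPS ==
["H1","H0","H1","H3","H1","H2","H1","H1","H3","H1","H3","H3"]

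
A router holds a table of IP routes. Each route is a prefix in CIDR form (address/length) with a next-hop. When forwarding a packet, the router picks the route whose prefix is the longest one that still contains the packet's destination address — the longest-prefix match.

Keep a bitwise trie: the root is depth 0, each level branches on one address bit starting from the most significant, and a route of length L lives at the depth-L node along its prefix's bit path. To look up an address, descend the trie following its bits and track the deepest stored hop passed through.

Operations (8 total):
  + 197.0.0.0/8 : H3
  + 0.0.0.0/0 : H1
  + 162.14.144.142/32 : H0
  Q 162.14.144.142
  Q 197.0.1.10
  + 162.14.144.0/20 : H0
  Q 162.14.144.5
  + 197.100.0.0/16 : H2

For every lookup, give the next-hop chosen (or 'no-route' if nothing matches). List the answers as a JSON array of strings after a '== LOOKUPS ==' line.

Trace:
  add 197.0.0.0/8 -> H3 at depth 8
  add 0.0.0.0/0 -> H1 at depth 0
  add 162.14.144.142/32 -> H0 at depth 32
  lookup 162.14.144.142: bits 10100010000011101001000010001110 walk d0:H1→d1:-→d2:-→d3:-→d4:-→d5:-→d6:-→d7:-→d8:-→d9:-→d10:-→d11:-→d12:-→d13:-→d14:-→d15:-→d16:-→d17:-→d18:-→d19:-→d20:-→d21:-→d22:-→d23:-→d24:-→d25:-→d26:-→d27:-→d28:-→d29:-→d30:-→d31:-→d32:H0 -> H0
  lookup 197.0.1.10: bits 11000101 walk d0:H1→d1:-→d2:-→d3:-→d4:-→d5:-→d6:-→d7:-→d8:H3 -> H3
  add 162.14.144.0/20 -> H0 at depth 20
  lookup 162.14.144.5: bits 101000100000111010010000 walk d0:H1→d1:-→d2:-→d3:-→d4:-→d5:-→d6:-→d7:-→d8:-→d9:-→d10:-→d11:-→d12:-→d13:-→d14:-→d15:-→d16:-→d17:-→d18:-→d19:-→d20:H0→d21:-→d22:-→d23:-→d24:- -> H0
  add 197.100.0.0/16 -> H2 at depth 16

== LOOKUPS ==
["H0","H3","H0"]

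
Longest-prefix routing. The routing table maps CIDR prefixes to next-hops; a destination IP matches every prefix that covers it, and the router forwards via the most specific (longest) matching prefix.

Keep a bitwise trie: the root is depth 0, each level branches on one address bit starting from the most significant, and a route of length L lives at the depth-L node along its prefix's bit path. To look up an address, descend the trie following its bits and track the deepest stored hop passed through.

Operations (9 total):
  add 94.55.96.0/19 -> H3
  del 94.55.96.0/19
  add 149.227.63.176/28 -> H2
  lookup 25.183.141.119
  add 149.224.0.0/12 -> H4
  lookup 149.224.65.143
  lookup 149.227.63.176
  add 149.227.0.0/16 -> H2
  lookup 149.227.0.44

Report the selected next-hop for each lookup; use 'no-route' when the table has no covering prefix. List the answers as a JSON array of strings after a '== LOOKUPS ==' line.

Process each operation:
  add 94.55.96.0/19 -> H3 at depth 19
  del 94.55.96.0/19 (clear depth 19)
  add 149.227.63.176/28 -> H2 at depth 28
  Q 25.183.141.119: descend 0 ; hops seen [∅] ; pick no-route
  add 149.224.0.0/12 -> H4 at depth 12
  Q 149.224.65.143: descend 10010101111000 ; hops seen [H4] ; pick H4
  Q 149.227.63.176: descend 1001010111100011001111111011 ; hops seen [H4,H2] ; pick H2
  add 149.227.0.0/16 -> H2 at depth 16
  Q 149.227.0.44: descend 100101011110001100 ; hops seen [H4,H2] ; pick H2

== LOOKUPS ==
["no-route","H4","H2","H2"]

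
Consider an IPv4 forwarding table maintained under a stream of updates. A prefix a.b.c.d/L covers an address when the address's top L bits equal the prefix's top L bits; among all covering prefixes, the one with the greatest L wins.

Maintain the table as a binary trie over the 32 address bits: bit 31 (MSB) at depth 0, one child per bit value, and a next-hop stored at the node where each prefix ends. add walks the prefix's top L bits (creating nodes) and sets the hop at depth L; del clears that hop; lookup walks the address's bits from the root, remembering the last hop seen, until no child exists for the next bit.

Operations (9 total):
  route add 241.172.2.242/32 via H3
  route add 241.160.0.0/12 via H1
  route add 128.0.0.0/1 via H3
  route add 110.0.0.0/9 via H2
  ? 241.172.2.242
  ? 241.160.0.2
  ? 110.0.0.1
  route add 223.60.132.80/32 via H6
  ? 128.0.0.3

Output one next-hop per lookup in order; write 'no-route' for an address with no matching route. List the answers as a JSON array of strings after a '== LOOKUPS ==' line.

Trace:
  add 241.172.2.242/32 -> H3 at depth 32
  add 241.160.0.0/12 -> H1 at depth 12
  add 128.0.0.0/1 -> H3 at depth 1
  add 110.0.0.0/9 -> H2 at depth 9
  Q 241.172.2.242: descend 11110001101011000000001011110010 ; hops seen [H3,H1,H3] ; pick H3
  Q 241.160.0.2: descend 111100011010 ; hops seen [H3,H1] ; pick H1
  Q 110.0.0.1: descend 011011100 ; hops seen [H2] ; pick H2
  add 223.60.132.80/32 -> H6 at depth 32
  Q 128.0.0.3: descend 1 ; hops seen [H3] ; pick H3

== LOOKUPS ==
["H3","H1","H2","H3"]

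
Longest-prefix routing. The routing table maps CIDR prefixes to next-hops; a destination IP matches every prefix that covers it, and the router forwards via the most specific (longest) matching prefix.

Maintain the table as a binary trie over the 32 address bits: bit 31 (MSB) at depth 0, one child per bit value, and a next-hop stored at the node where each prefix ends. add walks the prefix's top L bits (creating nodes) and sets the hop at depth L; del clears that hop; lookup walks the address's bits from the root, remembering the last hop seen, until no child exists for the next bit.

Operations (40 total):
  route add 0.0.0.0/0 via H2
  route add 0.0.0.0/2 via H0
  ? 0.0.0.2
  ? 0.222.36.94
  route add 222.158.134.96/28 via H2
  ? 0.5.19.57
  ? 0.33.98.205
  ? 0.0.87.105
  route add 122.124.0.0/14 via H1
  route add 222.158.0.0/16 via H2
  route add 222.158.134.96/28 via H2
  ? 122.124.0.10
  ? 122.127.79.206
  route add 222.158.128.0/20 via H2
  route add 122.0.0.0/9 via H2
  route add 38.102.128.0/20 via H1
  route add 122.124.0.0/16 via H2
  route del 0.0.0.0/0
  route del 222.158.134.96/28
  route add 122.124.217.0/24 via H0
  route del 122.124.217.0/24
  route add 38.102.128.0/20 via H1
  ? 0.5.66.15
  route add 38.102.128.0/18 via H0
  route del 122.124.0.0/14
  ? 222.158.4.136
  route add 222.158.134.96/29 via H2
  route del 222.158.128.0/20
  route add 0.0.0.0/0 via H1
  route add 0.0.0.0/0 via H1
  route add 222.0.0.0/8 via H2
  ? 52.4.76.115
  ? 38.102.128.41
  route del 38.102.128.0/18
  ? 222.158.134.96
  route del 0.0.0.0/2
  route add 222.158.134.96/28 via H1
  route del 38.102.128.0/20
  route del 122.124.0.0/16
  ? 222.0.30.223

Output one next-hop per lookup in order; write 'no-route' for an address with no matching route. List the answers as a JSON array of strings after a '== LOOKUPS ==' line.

Apply in order:
  add 0.0.0.0/0 -> H2 at depth 0
  add 0.0.0.0/2 -> H0 at depth 2
  Q 0.0.0.2: descend 00 ; hops seen [H2,H0] ; pick H0
  Q 0.222.36.94: descend 00 ; hops seen [H2,H0] ; pick H0
  add 222.158.134.96/28 -> H2 at depth 28
  Q 0.5.19.57: descend 00 ; hops seen [H2,H0] ; pick H0
  Q 0.33.98.205: descend 00 ; hops seen [H2,H0] ; pick H0
  Q 0.0.87.105: descend 00 ; hops seen [H2,H0] ; pick H0
  add 122.124.0.0/14 -> H1 at depth 14
  add 222.158.0.0/16 -> H2 at depth 16
  add 222.158.134.96/28 -> H2 at depth 28
  Q 122.124.0.10: descend 01111010011111 ; hops seen [H2,H1] ; pick H1
  Q 122.127.79.206: descend 01111010011111 ; hops seen [H2,H1] ; pick H1
  add 222.158.128.0/20 -> H2 at depth 20
  add 122.0.0.0/9 -> H2 at depth 9
  add 38.102.128.0/20 -> H1 at depth 20
  add 122.124.0.0/16 -> H2 at depth 16
  del 0.0.0.0/0 (clear depth 0)
  del 222.158.134.96/28 (clear depth 28)
  add 122.124.217.0/24 -> H0 at depth 24
  del 122.124.217.0/24 (clear depth 24)
  add 38.102.128.0/20 -> H1 at depth 20
  Q 0.5.66.15: descend 00 ; hops seen [H0] ; pick H0
  add 38.102.128.0/18 -> H0 at depth 18
  del 122.124.0.0/14 (clear depth 14)
  Q 222.158.4.136: descend 1101111010011110 ; hops seen [H2] ; pick H2
  add 222.158.134.96/29 -> H2 at depth 29
  del 222.158.128.0/20 (clear depth 20)
  add 0.0.0.0/0 -> H1 at depth 0
  add 0.0.0.0/0 -> H1 at depth 0
  add 222.0.0.0/8 -> H2 at depth 8
  Q 52.4.76.115: descend 001 ; hops seen [H1,H0] ; pick H0
  Q 38.102.128.41: descend 00100110011001101000 ; hops seen [H1,H0,H0,H1] ; pick H1
  del 38.102.128.0/18 (clear depth 18)
  Q 222.158.134.96: descend 11011110100111101000011001100 ; hops seen [H1,H2,H2,H2] ; pick H2
  del 0.0.0.0/2 (clear depth 2)
  add 222.158.134.96/28 -> H1 at depth 28
  del 38.102.128.0/20 (clear depth 20)
  del 122.124.0.0/16 (clear depth 16)
  Q 222.0.30.223: descend 11011110 ; hops seen [H1,H2] ; pick H2

== LOOKUPS ==
["H0","H0","H0","H0","H0","H1","H1","H0","H2","H0","H1","H2","H2"]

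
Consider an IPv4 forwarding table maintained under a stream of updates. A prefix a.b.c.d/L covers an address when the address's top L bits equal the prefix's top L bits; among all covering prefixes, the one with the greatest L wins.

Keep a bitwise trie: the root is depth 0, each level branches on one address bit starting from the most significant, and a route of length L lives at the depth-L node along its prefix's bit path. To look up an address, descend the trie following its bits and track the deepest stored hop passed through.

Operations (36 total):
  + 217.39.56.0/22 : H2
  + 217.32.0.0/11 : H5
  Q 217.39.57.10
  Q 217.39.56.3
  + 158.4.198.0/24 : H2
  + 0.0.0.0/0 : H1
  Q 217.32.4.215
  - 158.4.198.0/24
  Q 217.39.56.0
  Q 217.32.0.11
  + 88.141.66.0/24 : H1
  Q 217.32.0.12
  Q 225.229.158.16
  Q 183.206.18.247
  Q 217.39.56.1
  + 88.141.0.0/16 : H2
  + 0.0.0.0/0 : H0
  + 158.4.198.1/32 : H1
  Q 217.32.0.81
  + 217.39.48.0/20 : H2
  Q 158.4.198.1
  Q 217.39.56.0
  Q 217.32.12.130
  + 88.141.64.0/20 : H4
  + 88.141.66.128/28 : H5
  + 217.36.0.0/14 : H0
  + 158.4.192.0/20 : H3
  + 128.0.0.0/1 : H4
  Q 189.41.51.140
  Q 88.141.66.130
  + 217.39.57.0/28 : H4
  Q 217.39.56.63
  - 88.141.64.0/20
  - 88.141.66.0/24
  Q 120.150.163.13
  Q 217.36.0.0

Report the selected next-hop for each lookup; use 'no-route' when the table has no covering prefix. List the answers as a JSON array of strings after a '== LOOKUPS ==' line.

Trace:
  add 217.39.56.0/22 -> H2 at depth 22
  add 217.32.0.0/11 -> H5 at depth 11
  lookup 217.39.57.10: bits 1101100100100111001110 walk d0:-→d1:-→d2:-→d3:-→d4:-→d5:-→d6:-→d7:-→d8:-→d9:-→d10:-→d11:H5→d12:-→d13:-→d14:-→d15:-→d16:-→d17:-→d18:-→d19:-→d20:-→d21:-→d22:H2 -> H2
  lookup 217.39.56.3: bits 1101100100100111001110 walk d0:-→d1:-→d2:-→d3:-→d4:-→d5:-→d6:-→d7:-→d8:-→d9:-→d10:-→d11:H5→d12:-→d13:-→d14:-→d15:-→d16:-→d17:-→d18:-→d19:-→d20:-→d21:-→d22:H2 -> H2
  add 158.4.198.0/24 -> H2 at depth 24
  add 0.0.0.0/0 -> H1 at depth 0
  lookup 217.32.4.215: bits 1101100100100 walk d0:H1→d1:-→d2:-→d3:-→d4:-→d5:-→d6:-→d7:-→d8:-→d9:-→d10:-→d11:H5→d12:-→d13:- -> H5
  - 158.4.198.0/24 clear@24
  lookup 217.39.56.0: bits 1101100100100111001110 walk d0:H1→d1:-→d2:-→d3:-→d4:-→d5:-→d6:-→d7:-→d8:-→d9:-→d10:-→d11:H5→d12:-→d13:-→d14:-→d15:-→d16:-→d17:-→d18:-→d19:-→d20:-→d21:-→d22:H2 -> H2
  lookup 217.32.0.11: bits 1101100100100 walk d0:H1→d1:-→d2:-→d3:-→d4:-→d5:-→d6:-→d7:-→d8:-→d9:-→d10:-→d11:H5→d12:-→d13:- -> H5
  add 88.141.66.0/24 -> H1 at depth 24
  lookup 217.32.0.12: bits 1101100100100 walk d0:H1→d1:-→d2:-→d3:-→d4:-→d5:-→d6:-→d7:-→d8:-→d9:-→d10:-→d11:H5→d12:-→d13:- -> H5
  lookup 225.229.158.16: bits 11 walk d0:H1→d1:-→d2:- -> H1
  lookup 183.206.18.247: bits 10 walk d0:H1→d1:-→d2:- -> H1
  lookup 217.39.56.1: bits 1101100100100111001110 walk d0:H1→d1:-→d2:-→d3:-→d4:-→d5:-→d6:-→d7:-→d8:-→d9:-→d10:-→d11:H5→d12:-→d13:-→d14:-→d15:-→d16:-→d17:-→d18:-→d19:-→d20:-→d21:-→d22:H2 -> H2
  add 88.141.0.0/16 -> H2 at depth 16
  add 0.0.0.0/0 -> H0 at depth 0
  add 158.4.198.1/32 -> H1 at depth 32
  lookup 217.32.0.81: bits 1101100100100 walk d0:H0→d1:-→d2:-→d3:-→d4:-→d5:-→d6:-→d7:-→d8:-→d9:-→d10:-→d11:H5→d12:-→d13:- -> H5
  add 217.39.48.0/20 -> H2 at depth 20
  lookup 158.4.198.1: bits 10011110000001001100011000000001 walk d0:H0→d1:-→d2:-→d3:-→d4:-→d5:-→d6:-→d7:-→d8:-→d9:-→d10:-→d11:-→d12:-→d13:-→d14:-→d15:-→d16:-→d17:-→d18:-→d19:-→d20:-→d21:-→d22:-→d23:-→d24:-→d25:-→d26:-→d27:-→d28:-→d29:-→d30:-→d31:-→d32:H1 -> H1
  lookup 217.39.56.0: bits 1101100100100111001110 walk d0:H0→d1:-→d2:-→d3:-→d4:-→d5:-→d6:-→d7:-→d8:-→d9:-→d10:-→d11:H5→d12:-→d13:-→d14:-→d15:-→d16:-→d17:-→d18:-→d19:-→d20:H2→d21:-→d22:H2 -> H2
  lookup 217.32.12.130: bits 1101100100100 walk d0:H0→d1:-→d2:-→d3:-→d4:-→d5:-→d6:-→d7:-→d8:-→d9:-→d10:-→d11:H5→d12:-→d13:- -> H5
  add 88.141.64.0/20 -> H4 at depth 20
  add 88.141.66.128/28 -> H5 at depth 28
  add 217.36.0.0/14 -> H0 at depth 14
  add 158.4.192.0/20 -> H3 at depth 20
  add 128.0.0.0/1 -> H4 at depth 1
  lookup 189.41.51.140: bits 10 walk d0:H0→d1:H4→d2:- -> H4
  lookup 88.141.66.130: bits 0101100010001101010000101000 walk d0:H0→d1:-→d2:-→d3:-→d4:-→d5:-→d6:-→d7:-→d8:-→d9:-→d10:-→d11:-→d12:-→d13:-→d14:-→d15:-→d16:H2→d17:-→d18:-→d19:-→d20:H4→d21:-→d22:-→d23:-→d24:H1→d25:-→d26:-→d27:-→d28:H5 -> H5
  add 217.39.57.0/28 -> H4 at depth 28
  lookup 217.39.56.63: bits 11011001001001110011100 walk d0:H0→d1:H4→d2:-→d3:-→d4:-→d5:-→d6:-→d7:-→d8:-→d9:-→d10:-→d11:H5→d12:-→d13:-→d14:H0→d15:-→d16:-→d17:-→d18:-→d19:-→d20:H2→d21:-→d22:H2→d23:- -> H2
  - 88.141.64.0/20 clear@20
  - 88.141.66.0/24 clear@24
  lookup 120.150.163.13: bits 01 walk d0:H0→d1:-→d2:- -> H0
  lookup 217.36.0.0: bits 11011001001001 walk d0:H0→d1:H4→d2:-→d3:-→d4:-→d5:-→d6:-→d7:-→d8:-→d9:-→d10:-→d11:H5→d12:-→d13:-→d14:H0 -> H0

== LOOKUPS ==
["H2","H2","H5","H2","H5","H5","H1","H1","H2","H5","H1","H2","H5","H4","H5","H2","H0","H0"]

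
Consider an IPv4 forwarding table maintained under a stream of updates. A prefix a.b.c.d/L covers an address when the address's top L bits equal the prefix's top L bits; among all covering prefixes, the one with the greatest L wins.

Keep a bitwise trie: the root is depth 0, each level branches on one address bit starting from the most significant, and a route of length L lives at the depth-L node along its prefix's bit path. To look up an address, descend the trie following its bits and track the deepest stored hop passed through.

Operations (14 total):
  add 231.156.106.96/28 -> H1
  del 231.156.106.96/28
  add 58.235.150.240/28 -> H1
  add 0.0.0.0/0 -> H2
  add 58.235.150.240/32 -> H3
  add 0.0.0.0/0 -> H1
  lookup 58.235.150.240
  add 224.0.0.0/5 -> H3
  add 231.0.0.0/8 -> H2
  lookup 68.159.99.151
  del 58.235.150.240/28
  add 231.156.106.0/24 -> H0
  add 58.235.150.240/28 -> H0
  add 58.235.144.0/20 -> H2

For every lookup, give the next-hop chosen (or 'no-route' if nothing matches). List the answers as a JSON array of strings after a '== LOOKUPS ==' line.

Process each operation:
  add 231.156.106.96/28 -> H1 at depth 28
  del 231.156.106.96/28 (clear depth 28)
  add 58.235.150.240/28 -> H1 at depth 28
  add 0.0.0.0/0 -> H2 at depth 0
  add 58.235.150.240/32 -> H3 at depth 32
  add 0.0.0.0/0 -> H1 at depth 0
  lookup 58.235.150.240: bits 00111010111010111001011011110000 walk d0:H1→d1:-→d2:-→d3:-→d4:-→d5:-→d6:-→d7:-→d8:-→d9:-→d10:-→d11:-→d12:-→d13:-→d14:-→d15:-→d16:-→d17:-→d18:-→d19:-→d20:-→d21:-→d22:-→d23:-→d24:-→d25:-→d26:-→d27:-→d28:H1→d29:-→d30:-→d31:-→d32:H3 -> H3
  add 224.0.0.0/5 -> H3 at depth 5
  add 231.0.0.0/8 -> H2 at depth 8
  lookup 68.159.99.151: bits 0 walk d0:H1→d1:- -> H1
  del 58.235.150.240/28 (clear depth 28)
  add 231.156.106.0/24 -> H0 at depth 24
  add 58.235.150.240/28 -> H0 at depth 28
  add 58.235.144.0/20 -> H2 at depth 20

== LOOKUPS ==
["H3","H1"]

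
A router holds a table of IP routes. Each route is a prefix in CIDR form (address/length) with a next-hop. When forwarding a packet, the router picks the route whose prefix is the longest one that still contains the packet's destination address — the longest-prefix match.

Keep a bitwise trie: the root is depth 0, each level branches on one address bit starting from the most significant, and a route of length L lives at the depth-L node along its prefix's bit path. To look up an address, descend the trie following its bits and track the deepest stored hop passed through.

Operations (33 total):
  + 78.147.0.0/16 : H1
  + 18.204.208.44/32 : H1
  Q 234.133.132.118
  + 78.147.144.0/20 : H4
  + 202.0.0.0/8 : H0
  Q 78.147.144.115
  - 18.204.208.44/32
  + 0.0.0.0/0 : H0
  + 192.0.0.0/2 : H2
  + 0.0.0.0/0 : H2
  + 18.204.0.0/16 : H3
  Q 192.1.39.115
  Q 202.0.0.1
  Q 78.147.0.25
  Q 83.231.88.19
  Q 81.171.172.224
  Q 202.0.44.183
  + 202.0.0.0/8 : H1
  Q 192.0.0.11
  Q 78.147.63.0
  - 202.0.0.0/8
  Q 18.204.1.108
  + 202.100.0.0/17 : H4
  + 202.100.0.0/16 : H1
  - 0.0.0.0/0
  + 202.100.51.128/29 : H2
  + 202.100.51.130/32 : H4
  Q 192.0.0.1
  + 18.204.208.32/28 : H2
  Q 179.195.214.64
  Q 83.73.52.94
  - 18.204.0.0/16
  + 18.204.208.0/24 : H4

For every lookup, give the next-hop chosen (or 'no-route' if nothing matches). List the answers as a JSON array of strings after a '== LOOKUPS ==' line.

Apply in order:
  add 78.147.0.0/16 -> H1 at depth 16
  add 18.204.208.44/32 -> H1 at depth 32
  Q 234.133.132.118: descend ε ; hops seen [∅] ; pick no-route
  add 78.147.144.0/20 -> H4 at depth 20
  add 202.0.0.0/8 -> H0 at depth 8
  Q 78.147.144.115: descend 01001110100100111001 ; hops seen [H1,H4] ; pick H4
  - 18.204.208.44/32 clear@32
  add 0.0.0.0/0 -> H0 at depth 0
  add 192.0.0.0/2 -> H2 at depth 2
  add 0.0.0.0/0 -> H2 at depth 0
  add 18.204.0.0/16 -> H3 at depth 16
  Q 192.1.39.115: descend 1100 ; hops seen [H2,H2] ; pick H2
  Q 202.0.0.1: descend 11001010 ; hops seen [H2,H2,H0] ; pick H0
  Q 78.147.0.25: descend 0100111010010011 ; hops seen [H2,H1] ; pick H1
  Q 83.231.88.19: descend 010 ; hops seen [H2] ; pick H2
  Q 81.171.172.224: descend 010 ; hops seen [H2] ; pick H2
  Q 202.0.44.183: descend 11001010 ; hops seen [H2,H2,H0] ; pick H0
  add 202.0.0.0/8 -> H1 at depth 8
  Q 192.0.0.11: descend 1100 ; hops seen [H2,H2] ; pick H2
  Q 78.147.63.0: descend 0100111010010011 ; hops seen [H2,H1] ; pick H1
  - 202.0.0.0/8 clear@8
  Q 18.204.1.108: descend 0001001011001100 ; hops seen [H2,H3] ; pick H3
  add 202.100.0.0/17 -> H4 at depth 17
  add 202.100.0.0/16 -> H1 at depth 16
  - 0.0.0.0/0 clear@0
  add 202.100.51.128/29 -> H2 at depth 29
  add 202.100.51.130/32 -> H4 at depth 32
  Q 192.0.0.1: descend 1100 ; hops seen [H2] ; pick H2
  add 18.204.208.32/28 -> H2 at depth 28
  Q 179.195.214.64: descend 1 ; hops seen [∅] ; pick no-route
  Q 83.73.52.94: descend 010 ; hops seen [∅] ; pick no-route
  - 18.204.0.0/16 clear@16
  add 18.204.208.0/24 -> H4 at depth 24

== LOOKUPS ==
["no-route","H4","H2","H0","H1","H2","H2","H0","H2","H1","H3","H2","no-route","no-route"]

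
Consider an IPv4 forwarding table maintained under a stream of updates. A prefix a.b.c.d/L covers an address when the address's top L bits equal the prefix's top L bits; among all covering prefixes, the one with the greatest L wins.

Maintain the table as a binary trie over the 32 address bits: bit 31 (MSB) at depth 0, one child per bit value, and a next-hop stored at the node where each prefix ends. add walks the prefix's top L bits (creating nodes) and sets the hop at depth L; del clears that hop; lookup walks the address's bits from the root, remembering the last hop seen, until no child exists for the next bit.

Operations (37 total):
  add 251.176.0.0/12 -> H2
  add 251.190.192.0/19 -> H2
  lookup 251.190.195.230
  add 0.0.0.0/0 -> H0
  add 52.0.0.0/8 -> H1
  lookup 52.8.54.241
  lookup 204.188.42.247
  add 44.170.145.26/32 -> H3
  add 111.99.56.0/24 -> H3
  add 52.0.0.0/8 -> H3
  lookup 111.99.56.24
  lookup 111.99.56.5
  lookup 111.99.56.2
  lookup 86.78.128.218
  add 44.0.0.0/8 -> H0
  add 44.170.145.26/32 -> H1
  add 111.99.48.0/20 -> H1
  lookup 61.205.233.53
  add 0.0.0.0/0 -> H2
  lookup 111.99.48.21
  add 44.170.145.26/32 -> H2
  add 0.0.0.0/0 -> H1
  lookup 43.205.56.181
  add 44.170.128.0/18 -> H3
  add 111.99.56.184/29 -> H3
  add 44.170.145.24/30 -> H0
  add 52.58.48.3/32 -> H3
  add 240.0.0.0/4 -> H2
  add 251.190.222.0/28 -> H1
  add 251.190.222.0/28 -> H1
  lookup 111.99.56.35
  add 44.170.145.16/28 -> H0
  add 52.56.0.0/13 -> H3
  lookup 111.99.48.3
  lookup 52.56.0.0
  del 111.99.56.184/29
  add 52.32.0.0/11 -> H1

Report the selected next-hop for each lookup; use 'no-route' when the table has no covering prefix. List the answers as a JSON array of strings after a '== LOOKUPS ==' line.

Trace:
  add 251.176.0.0/12 -> H2 at depth 12
  add 251.190.192.0/19 -> H2 at depth 19
  Q 251.190.195.230: descend 1111101110111110110 ; hops seen [H2,H2] ; pick H2
  add 0.0.0.0/0 -> H0 at depth 0
  add 52.0.0.0/8 -> H1 at depth 8
  Q 52.8.54.241: descend 00110100 ; hops seen [H0,H1] ; pick H1
  Q 204.188.42.247: descend 11 ; hops seen [H0] ; pick H0
  add 44.170.145.26/32 -> H3 at depth 32
  add 111.99.56.0/24 -> H3 at depth 24
  add 52.0.0.0/8 -> H3 at depth 8
  Q 111.99.56.24: descend 011011110110001100111000 ; hops seen [H0,H3] ; pick H3
  Q 111.99.56.5: descend 011011110110001100111000 ; hops seen [H0,H3] ; pick H3
  Q 111.99.56.2: descend 011011110110001100111000 ; hops seen [H0,H3] ; pick H3
  Q 86.78.128.218: descend 01 ; hops seen [H0] ; pick H0
  add 44.0.0.0/8 -> H0 at depth 8
  add 44.170.145.26/32 -> H1 at depth 32
  add 111.99.48.0/20 -> H1 at depth 20
  Q 61.205.233.53: descend 0011 ; hops seen [H0] ; pick H0
  add 0.0.0.0/0 -> H2 at depth 0
  Q 111.99.48.21: descend 01101111011000110011 ; hops seen [H2,H1] ; pick H1
  add 44.170.145.26/32 -> H2 at depth 32
  add 0.0.0.0/0 -> H1 at depth 0
  Q 43.205.56.181: descend 00101 ; hops seen [H1] ; pick H1
  add 44.170.128.0/18 -> H3 at depth 18
  add 111.99.56.184/29 -> H3 at depth 29
  add 44.170.145.24/30 -> H0 at depth 30
  add 52.58.48.3/32 -> H3 at depth 32
  add 240.0.0.0/4 -> H2 at depth 4
  add 251.190.222.0/28 -> H1 at depth 28
  add 251.190.222.0/28 -> H1 at depth 28
  Q 111.99.56.35: descend 011011110110001100111000 ; hops seen [H1,H1,H3] ; pick H3
  add 44.170.145.16/28 -> H0 at depth 28
  add 52.56.0.0/13 -> H3 at depth 13
  Q 111.99.48.3: descend 01101111011000110011 ; hops seen [H1,H1] ; pick H1
  Q 52.56.0.0: descend 00110100001110 ; hops seen [H1,H3,H3] ; pick H3
  - 111.99.56.184/29 clear@29
  add 52.32.0.0/11 -> H1 at depth 11

== LOOKUPS ==
["H2","H1","H0","H3","H3","H3","H0","H0","H1","H1","H3","H1","H3"]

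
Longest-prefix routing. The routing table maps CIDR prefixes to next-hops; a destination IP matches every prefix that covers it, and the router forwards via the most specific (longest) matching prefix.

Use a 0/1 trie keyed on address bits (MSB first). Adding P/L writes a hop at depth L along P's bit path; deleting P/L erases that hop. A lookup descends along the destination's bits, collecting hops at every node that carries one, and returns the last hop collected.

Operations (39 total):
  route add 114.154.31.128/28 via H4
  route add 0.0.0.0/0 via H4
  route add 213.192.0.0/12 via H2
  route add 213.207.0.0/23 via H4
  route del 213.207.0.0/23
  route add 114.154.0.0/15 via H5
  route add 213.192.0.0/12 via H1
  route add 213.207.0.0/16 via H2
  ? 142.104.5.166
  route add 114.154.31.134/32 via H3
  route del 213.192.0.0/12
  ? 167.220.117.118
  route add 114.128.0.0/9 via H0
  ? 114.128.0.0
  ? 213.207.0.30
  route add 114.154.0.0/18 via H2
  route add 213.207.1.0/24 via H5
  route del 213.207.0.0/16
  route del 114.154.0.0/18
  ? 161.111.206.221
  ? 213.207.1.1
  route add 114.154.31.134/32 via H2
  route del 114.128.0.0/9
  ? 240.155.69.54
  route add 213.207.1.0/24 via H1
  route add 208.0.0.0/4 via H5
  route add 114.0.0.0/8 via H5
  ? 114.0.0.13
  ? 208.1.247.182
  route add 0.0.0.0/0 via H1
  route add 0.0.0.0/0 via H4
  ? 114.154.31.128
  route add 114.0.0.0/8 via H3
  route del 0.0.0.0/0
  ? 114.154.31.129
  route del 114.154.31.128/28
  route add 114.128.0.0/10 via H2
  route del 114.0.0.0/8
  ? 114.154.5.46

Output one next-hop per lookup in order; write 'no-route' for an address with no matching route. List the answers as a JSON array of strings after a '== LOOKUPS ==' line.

Process each operation:
  + 114.154.31.128/28 (H4) depth=28
  + 0.0.0.0/0 (H4) depth=0
  + 213.192.0.0/12 (H2) depth=12
  + 213.207.0.0/23 (H4) depth=23
  - 213.207.0.0/23 clear@23
  + 114.154.0.0/15 (H5) depth=15
  + 213.192.0.0/12 (H1) depth=12
  + 213.207.0.0/16 (H2) depth=16
  Q 142.104.5.166: descend 1 ; hops seen [H4] ; pick H4
  + 114.154.31.134/32 (H3) depth=32
  - 213.192.0.0/12 clear@12
  Q 167.220.117.118: descend 1 ; hops seen [H4] ; pick H4
  + 114.128.0.0/9 (H0) depth=9
  Q 114.128.0.0: descend 01110010100 ; hops seen [H4,H0] ; pick H0
  Q 213.207.0.30: descend 11010101110011110000000 ; hops seen [H4,H2] ; pick H2
  + 114.154.0.0/18 (H2) depth=18
  + 213.207.1.0/24 (H5) depth=24
  - 213.207.0.0/16 clear@16
  - 114.154.0.0/18 clear@18
  Q 161.111.206.221: descend 1 ; hops seen [H4] ; pick H4
  Q 213.207.1.1: descend 110101011100111100000001 ; hops seen [H4,H5] ; pick H5
  + 114.154.31.134/32 (H2) depth=32
  - 114.128.0.0/9 clear@9
  Q 240.155.69.54: descend 11 ; hops seen [H4] ; pick H4
  + 213.207.1.0/24 (H1) depth=24
  + 208.0.0.0/4 (H5) depth=4
  + 114.0.0.0/8 (H5) depth=8
  Q 114.0.0.13: descend 01110010 ; hops seen [H4,H5] ; pick H5
  Q 208.1.247.182: descend 11010 ; hops seen [H4,H5] ; pick H5
  + 0.0.0.0/0 (H1) depth=0
  + 0.0.0.0/0 (H4) depth=0
  Q 114.154.31.128: descend 01110010100110100001111110000 ; hops seen [H4,H5,H5,H4] ; pick H4
  + 114.0.0.0/8 (H3) depth=8
  - 0.0.0.0/0 clear@0
  Q 114.154.31.129: descend 01110010100110100001111110000 ; hops seen [H3,H5,H4] ; pick H4
  - 114.154.31.128/28 clear@28
  + 114.128.0.0/10 (H2) depth=10
  - 114.0.0.0/8 clear@8
  Q 114.154.5.46: descend 0111001010011010000 ; hops seen [H2,H5] ; pick H5

== LOOKUPS ==
["H4","H4","H0","H2","H4","H5","H4","H5","H5","H4","H4","H5"]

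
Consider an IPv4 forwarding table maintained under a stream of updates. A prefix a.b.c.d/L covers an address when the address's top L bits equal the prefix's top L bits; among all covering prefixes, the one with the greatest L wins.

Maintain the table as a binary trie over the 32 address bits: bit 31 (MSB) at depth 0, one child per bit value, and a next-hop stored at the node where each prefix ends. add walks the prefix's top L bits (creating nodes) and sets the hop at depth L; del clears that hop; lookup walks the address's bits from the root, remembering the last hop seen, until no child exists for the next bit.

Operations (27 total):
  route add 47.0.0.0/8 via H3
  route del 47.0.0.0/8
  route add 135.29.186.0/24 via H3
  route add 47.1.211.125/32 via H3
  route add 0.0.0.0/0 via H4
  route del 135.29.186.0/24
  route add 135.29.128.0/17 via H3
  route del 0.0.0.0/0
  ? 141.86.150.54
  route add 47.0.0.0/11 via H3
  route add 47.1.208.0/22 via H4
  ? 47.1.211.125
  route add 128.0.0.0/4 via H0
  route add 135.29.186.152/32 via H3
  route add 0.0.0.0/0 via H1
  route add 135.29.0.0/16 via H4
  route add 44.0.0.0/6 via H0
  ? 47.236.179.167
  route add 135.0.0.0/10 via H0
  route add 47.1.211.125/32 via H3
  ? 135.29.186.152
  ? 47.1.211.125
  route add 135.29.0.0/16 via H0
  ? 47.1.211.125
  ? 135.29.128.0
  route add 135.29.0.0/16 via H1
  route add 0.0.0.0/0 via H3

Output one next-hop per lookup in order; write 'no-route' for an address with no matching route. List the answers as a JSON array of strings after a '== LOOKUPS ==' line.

Apply in order:
  + 47.0.0.0/8 (H3) depth=8
  - 47.0.0.0/8 clear@8
  + 135.29.186.0/24 (H3) depth=24
  + 47.1.211.125/32 (H3) depth=32
  + 0.0.0.0/0 (H4) depth=0
  - 135.29.186.0/24 clear@24
  + 135.29.128.0/17 (H3) depth=17
  - 0.0.0.0/0 clear@0
  lookup 141.86.150.54: bits 1000 walk d0:-→d1:-→d2:-→d3:-→d4:- -> no-route
  + 47.0.0.0/11 (H3) depth=11
  + 47.1.208.0/22 (H4) depth=22
  lookup 47.1.211.125: bits 00101111000000011101001101111101 walk d0:-→d1:-→d2:-→d3:-→d4:-→d5:-→d6:-→d7:-→d8:-→d9:-→d10:-→d11:H3→d12:-→d13:-→d14:-→d15:-→d16:-→d17:-→d18:-→d19:-→d20:-→d21:-→d22:H4→d23:-→d24:-→d25:-→d26:-→d27:-→d28:-→d29:-→d30:-→d31:-→d32:H3 -> H3
  + 128.0.0.0/4 (H0) depth=4
  + 135.29.186.152/32 (H3) depth=32
  + 0.0.0.0/0 (H1) depth=0
  + 135.29.0.0/16 (H4) depth=16
  + 44.0.0.0/6 (H0) depth=6
  lookup 47.236.179.167: bits 00101111 walk d0:H1→d1:-→d2:-→d3:-→d4:-→d5:-→d6:H0→d7:-→d8:- -> H0
  + 135.0.0.0/10 (H0) depth=10
  + 47.1.211.125/32 (H3) depth=32
  lookup 135.29.186.152: bits 10000111000111011011101010011000 walk d0:H1→d1:-→d2:-→d3:-→d4:H0→d5:-→d6:-→d7:-→d8:-→d9:-→d10:H0→d11:-→d12:-→d13:-→d14:-→d15:-→d16:H4→d17:H3→d18:-→d19:-→d20:-→d21:-→d22:-→d23:-→d24:-→d25:-→d26:-→d27:-→d28:-→d29:-→d30:-→d31:-→d32:H3 -> H3
  lookup 47.1.211.125: bits 00101111000000011101001101111101 walk d0:H1→d1:-→d2:-→d3:-→d4:-→d5:-→d6:H0→d7:-→d8:-→d9:-→d10:-→d11:H3→d12:-→d13:-→d14:-→d15:-→d16:-→d17:-→d18:-→d19:-→d20:-→d21:-→d22:H4→d23:-→d24:-→d25:-→d26:-→d27:-→d28:-→d29:-→d30:-→d31:-→d32:H3 -> H3
  + 135.29.0.0/16 (H0) depth=16
  lookup 47.1.211.125: bits 00101111000000011101001101111101 walk d0:H1→d1:-→d2:-→d3:-→d4:-→d5:-→d6:H0→d7:-→d8:-→d9:-→d10:-→d11:H3→d12:-→d13:-→d14:-→d15:-→d16:-→d17:-→d18:-→d19:-→d20:-→d21:-→d22:H4→d23:-→d24:-→d25:-→d26:-→d27:-→d28:-→d29:-→d30:-→d31:-→d32:H3 -> H3
  lookup 135.29.128.0: bits 100001110001110110 walk d0:H1→d1:-→d2:-→d3:-→d4:H0→d5:-→d6:-→d7:-→d8:-→d9:-→d10:H0→d11:-→d12:-→d13:-→d14:-→d15:-→d16:H0→d17:H3→d18:- -> H3
  + 135.29.0.0/16 (H1) depth=16
  + 0.0.0.0/0 (H3) depth=0

== LOOKUPS ==
["no-route","H3","H0","H3","H3","H3","H3"]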